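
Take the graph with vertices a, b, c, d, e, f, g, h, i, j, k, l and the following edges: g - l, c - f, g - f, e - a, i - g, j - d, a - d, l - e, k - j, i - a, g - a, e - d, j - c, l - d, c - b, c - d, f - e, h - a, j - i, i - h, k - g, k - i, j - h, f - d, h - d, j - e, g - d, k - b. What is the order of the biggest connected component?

Starting from a we can reach a, b, c, d, e, f, g, h, i, j, k, l. That is one component of size 12.
The largest has 12 vertices.

12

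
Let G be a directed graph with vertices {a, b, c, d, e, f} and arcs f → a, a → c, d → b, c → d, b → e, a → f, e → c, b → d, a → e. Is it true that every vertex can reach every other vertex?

No

There is no directed path from b to f, so the graph is not strongly connected.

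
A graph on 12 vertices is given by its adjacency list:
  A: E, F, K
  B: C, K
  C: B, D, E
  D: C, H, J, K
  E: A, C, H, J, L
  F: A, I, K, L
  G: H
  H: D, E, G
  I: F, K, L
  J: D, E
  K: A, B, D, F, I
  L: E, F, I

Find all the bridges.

G-H

The edges on the cycle E-L-I-K-B-C-E are not bridges since each lies on that cycle.
But removing G-H disconnects G from H — this is a bridge.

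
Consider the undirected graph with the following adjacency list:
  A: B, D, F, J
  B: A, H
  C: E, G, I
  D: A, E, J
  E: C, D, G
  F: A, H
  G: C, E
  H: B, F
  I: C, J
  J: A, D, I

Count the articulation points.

1

Removing A increases the component count from 1 to 2, so A is a cut vertex.
By contrast removing D leaves 1 component; it is not a cut vertex. No other vertex is a cut vertex either.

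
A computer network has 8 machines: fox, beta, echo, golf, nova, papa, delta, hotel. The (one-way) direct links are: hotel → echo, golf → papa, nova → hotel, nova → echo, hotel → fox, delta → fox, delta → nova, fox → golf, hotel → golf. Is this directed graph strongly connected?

There is no directed path from delta to beta, so the graph is not strongly connected.

No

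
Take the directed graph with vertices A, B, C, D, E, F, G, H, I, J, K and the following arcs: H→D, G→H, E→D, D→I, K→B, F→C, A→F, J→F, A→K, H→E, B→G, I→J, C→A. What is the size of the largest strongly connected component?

{A, B, C, D, E, F, G, H, I, J, K} are all mutually reachable — one SCC of size 11.
The largest has 11 vertices.

11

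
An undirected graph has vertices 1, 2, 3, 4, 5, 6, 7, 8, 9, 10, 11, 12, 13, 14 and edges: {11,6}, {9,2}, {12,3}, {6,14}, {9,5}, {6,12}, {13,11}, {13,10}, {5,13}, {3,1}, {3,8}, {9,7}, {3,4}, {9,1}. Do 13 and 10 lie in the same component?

Yes

From 13 we can reach 1, 2, 3, 4, 5, 6, 7, 8, 9, 10, 11, 12, 13, 14, which includes 10.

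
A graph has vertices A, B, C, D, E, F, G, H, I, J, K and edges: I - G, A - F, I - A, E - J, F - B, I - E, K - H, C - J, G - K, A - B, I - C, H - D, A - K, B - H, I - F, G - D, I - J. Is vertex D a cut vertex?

No

Deleting D leaves 1 component (was 1) (its neighbors G, H remain connected to each other), so D is not a cut vertex.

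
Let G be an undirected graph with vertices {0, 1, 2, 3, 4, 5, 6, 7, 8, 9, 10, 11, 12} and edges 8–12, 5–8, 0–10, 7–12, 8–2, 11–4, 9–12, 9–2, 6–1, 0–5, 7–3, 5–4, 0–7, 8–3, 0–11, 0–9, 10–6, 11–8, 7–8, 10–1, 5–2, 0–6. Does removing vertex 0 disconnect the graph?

Deleting 0 raises the number of components from 1 to 2, so 0 is a cut vertex.

Yes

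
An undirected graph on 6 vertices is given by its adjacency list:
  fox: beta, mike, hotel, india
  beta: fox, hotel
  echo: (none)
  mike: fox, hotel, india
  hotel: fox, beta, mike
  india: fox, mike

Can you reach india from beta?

From beta we can reach fox, beta, mike, hotel, india, which includes india.

Yes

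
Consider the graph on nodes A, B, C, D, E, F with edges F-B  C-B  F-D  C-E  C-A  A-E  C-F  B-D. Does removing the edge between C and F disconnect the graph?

No

After removing C-F, the path C-B-F still connects them, so the edge is not a bridge.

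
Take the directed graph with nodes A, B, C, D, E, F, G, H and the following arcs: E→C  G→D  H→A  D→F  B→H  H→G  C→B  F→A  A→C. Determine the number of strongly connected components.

2

{A, B, C, D, F, G, H} are all mutually reachable — one SCC of size 7.
{E} is an SCC by itself.
That gives 2 strongly connected components.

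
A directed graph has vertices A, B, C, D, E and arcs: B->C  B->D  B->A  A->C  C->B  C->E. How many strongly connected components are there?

{A, B, C} are all mutually reachable — one SCC of size 3.
{E} is an SCC by itself.
{D} is an SCC by itself.
That gives 3 strongly connected components.

3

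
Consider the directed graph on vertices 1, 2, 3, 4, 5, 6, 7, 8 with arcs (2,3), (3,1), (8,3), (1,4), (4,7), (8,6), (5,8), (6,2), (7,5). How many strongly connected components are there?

1

{1, 2, 3, 4, 5, 6, 7, 8} are all mutually reachable — one SCC of size 8.
That gives 1 strongly connected component.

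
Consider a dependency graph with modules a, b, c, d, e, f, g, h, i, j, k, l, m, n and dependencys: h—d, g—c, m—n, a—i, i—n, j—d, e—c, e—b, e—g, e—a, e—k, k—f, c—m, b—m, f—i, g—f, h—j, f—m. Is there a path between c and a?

Yes

From c we can reach a, b, c, e, f, g, i, k, m, n, which includes a.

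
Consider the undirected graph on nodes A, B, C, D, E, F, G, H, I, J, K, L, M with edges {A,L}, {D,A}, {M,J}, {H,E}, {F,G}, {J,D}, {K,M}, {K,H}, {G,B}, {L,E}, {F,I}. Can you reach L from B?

The component containing B is {B, F, G, I}, and L is not in it.

No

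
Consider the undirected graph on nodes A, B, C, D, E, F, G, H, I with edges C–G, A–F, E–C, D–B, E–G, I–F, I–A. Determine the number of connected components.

4

H is isolated — a component by itself.
Starting from B we can reach B, D. That is one component of size 2.
Starting from A we can reach A, F, I. That is one component of size 3.
Starting from C we can reach C, E, G. That is one component of size 3.
Total: 4 components.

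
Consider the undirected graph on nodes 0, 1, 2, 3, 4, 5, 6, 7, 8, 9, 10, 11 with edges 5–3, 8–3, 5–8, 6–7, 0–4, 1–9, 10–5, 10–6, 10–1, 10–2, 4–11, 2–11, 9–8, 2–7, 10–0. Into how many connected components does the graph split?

Starting from 0 we can reach 0, 1, 2, 3, 4, 5, 6, 7, 8, 9, 10, 11. That is one component of size 12.
Total: 1 component.

1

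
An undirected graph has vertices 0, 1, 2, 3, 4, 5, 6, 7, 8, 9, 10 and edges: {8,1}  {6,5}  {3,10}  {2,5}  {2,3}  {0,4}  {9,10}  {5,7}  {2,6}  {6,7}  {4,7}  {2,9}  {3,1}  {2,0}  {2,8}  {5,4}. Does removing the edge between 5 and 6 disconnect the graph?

After removing 5 - 6, the path 5-2-6 still connects them, so the edge is not a bridge.

No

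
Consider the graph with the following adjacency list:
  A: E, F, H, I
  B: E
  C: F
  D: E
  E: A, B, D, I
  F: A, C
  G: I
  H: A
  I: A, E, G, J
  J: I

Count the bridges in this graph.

7

The edges on the cycle A-I-E-A are not bridges since each lies on that cycle.
But removing D-E disconnects D from E; removing A-H disconnects A from H; removing I-J disconnects I from J; removing F-C disconnects F from C — these are bridges.
In total 7 edges are bridges.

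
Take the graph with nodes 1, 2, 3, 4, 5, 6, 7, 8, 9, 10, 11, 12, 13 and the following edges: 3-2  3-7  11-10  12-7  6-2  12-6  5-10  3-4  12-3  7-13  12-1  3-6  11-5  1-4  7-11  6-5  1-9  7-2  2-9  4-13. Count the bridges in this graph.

The edges on the cycle 12-3-7-12 are not bridges since each lies on that cycle.
Every edge lies on some cycle, so there are no bridges.

0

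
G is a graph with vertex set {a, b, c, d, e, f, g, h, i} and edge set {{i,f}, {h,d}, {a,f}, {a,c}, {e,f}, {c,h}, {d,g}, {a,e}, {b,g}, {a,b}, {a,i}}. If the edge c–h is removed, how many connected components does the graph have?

c and h are still connected via c-a-b-g-d-h, so the component count stays at 1.

1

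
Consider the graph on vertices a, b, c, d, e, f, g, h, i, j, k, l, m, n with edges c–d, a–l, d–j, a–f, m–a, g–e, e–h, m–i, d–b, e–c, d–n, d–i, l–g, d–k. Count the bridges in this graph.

6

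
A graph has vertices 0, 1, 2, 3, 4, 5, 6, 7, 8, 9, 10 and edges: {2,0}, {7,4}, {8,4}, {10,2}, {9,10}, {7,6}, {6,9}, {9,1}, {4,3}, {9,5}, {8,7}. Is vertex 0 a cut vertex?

No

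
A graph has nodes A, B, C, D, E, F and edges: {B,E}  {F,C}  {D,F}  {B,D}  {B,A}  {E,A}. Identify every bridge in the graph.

The edges on the cycle B-E-A-B are not bridges since each lies on that cycle.
But removing D—F disconnects D from F; removing F—C disconnects F from C; removing B—D disconnects B from D — these are bridges.

B-D, C-F, D-F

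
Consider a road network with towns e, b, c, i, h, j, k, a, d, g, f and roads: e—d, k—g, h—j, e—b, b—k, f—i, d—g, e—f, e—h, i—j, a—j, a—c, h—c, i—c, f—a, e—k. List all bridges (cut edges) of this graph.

The edges on the cycle e-d-g-k-e are not bridges since each lies on that cycle.
Every edge lies on some cycle, so there are no bridges.

none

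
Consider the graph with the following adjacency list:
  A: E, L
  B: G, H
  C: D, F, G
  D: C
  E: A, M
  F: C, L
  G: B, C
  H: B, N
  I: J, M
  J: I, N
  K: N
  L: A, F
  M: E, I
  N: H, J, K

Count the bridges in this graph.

The edges on the cycle I-J-N-H-B-G-C-F-L-A-E-M-I are not bridges since each lies on that cycle.
But removing N-K disconnects N from K; removing D-C disconnects D from C — these are bridges.
That makes 2 bridges.

2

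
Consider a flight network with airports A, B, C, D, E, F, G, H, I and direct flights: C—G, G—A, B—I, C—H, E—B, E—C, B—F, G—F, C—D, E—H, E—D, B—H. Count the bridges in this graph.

2

The edges on the cycle E-B-H-C-E are not bridges since each lies on that cycle.
But removing B—I disconnects B from I; removing A—G disconnects A from G — these are bridges.
That makes 2 bridges.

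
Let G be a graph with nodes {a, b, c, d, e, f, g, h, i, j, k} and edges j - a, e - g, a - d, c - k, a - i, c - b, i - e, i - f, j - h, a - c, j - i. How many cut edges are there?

The edges on the cycle j-a-i-j are not bridges since each lies on that cycle.
But removing k - c disconnects k from c; removing a - c disconnects a from c; removing a - d disconnects a from d; removing i - e disconnects i from e — these are bridges.
In total 8 edges are bridges.

8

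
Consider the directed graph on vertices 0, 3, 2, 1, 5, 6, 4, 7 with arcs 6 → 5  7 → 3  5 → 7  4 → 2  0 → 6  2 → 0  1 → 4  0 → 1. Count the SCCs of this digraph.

{0, 1, 2, 4} are all mutually reachable — one SCC of size 4.
{7} is an SCC by itself.
{3} is an SCC by itself.
{5} is an SCC by itself.
{6} is an SCC by itself.
That gives 5 strongly connected components.

5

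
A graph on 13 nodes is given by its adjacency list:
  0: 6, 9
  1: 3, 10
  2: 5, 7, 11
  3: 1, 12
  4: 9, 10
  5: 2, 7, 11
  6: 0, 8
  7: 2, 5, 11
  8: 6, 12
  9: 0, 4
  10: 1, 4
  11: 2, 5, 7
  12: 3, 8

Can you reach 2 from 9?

No

The component containing 9 is {0, 1, 3, 4, 6, 8, 9, 10, 12}, and 2 is not in it.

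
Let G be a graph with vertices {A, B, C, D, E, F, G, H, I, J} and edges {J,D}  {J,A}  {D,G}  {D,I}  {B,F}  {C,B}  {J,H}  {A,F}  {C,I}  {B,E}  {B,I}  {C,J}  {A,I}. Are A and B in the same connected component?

Yes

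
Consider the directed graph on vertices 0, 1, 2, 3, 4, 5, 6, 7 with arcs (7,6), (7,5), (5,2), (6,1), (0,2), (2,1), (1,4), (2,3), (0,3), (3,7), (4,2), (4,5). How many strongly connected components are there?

{1, 2, 3, 4, 5, 6, 7} are all mutually reachable — one SCC of size 7.
{0} is an SCC by itself.
That gives 2 strongly connected components.

2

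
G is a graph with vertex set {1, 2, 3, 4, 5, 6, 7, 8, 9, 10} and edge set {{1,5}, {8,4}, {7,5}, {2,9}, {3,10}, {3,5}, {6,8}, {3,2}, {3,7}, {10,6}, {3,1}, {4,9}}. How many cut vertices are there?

1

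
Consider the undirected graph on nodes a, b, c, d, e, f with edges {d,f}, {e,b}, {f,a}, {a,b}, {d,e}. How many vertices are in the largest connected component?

5

c is isolated — a component by itself.
Starting from a we can reach a, b, d, e, f. That is one component of size 5.
The largest has 5 vertices.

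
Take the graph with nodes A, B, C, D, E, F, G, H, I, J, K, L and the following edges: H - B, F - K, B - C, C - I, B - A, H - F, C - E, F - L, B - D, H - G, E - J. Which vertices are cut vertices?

Removing B increases the component count from 1 to 4, so B is a cut vertex.
Removing C increases the component count from 1 to 3, so C is a cut vertex.
Removing E increases the component count from 1 to 2, so E is a cut vertex.
Likewise F, H are cut vertices.
By contrast removing I leaves 1 component; it is not a cut vertex. No other vertex is a cut vertex either.

B, C, E, F, H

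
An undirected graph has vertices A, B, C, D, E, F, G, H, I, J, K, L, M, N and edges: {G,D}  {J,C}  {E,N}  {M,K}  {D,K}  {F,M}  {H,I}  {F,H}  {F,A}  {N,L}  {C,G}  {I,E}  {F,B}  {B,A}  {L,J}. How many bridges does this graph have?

0

The edges on the cycle F-B-A-F are not bridges since each lies on that cycle.
Every edge lies on some cycle, so there are no bridges.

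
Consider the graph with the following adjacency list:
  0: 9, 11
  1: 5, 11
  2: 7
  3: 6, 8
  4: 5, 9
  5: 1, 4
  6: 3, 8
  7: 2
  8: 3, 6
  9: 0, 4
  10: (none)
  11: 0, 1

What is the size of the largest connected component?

6

10 is isolated — a component by itself.
Starting from 2 we can reach 2, 7. That is one component of size 2.
Starting from 3 we can reach 3, 6, 8. That is one component of size 3.
Starting from 0 we can reach 0, 1, 4, 5, 9, 11. That is one component of size 6.
The largest has 6 vertices.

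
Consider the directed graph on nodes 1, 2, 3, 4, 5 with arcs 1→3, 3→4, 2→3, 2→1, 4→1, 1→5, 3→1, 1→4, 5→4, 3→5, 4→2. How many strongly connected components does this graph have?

{1, 2, 3, 4, 5} are all mutually reachable — one SCC of size 5.
That gives 1 strongly connected component.

1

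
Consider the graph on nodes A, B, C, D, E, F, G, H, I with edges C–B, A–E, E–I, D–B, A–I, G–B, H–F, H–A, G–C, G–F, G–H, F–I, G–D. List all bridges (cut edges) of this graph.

none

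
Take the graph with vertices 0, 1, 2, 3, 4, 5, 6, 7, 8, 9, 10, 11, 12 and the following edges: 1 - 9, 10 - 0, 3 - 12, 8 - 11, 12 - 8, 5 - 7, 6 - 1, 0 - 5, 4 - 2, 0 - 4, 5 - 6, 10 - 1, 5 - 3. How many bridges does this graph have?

8

The edges on the cycle 10-0-5-6-1-10 are not bridges since each lies on that cycle.
But removing 12 - 3 disconnects 12 from 3; removing 8 - 11 disconnects 8 from 11; removing 5 - 3 disconnects 5 from 3; removing 1 - 9 disconnects 1 from 9 — these are bridges.
In total 8 edges are bridges.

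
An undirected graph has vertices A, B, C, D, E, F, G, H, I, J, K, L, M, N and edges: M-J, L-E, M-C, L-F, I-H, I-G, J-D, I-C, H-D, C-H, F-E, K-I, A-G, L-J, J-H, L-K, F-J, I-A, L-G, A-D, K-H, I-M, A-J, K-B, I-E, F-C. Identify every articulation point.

Removing K increases the component count from 2 to 3, so K is a cut vertex.
By contrast removing I leaves 2 components; it is not a cut vertex. No other vertex is a cut vertex either.

K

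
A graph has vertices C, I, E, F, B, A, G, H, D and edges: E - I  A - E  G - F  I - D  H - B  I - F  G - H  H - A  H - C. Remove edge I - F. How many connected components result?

1

I and F are still connected via I-E-A-H-G-F, so the component count stays at 1.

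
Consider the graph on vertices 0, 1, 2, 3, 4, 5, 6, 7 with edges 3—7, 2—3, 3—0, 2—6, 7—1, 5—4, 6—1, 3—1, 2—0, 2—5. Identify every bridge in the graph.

The edges on the cycle 2-3-7-1-6-2 are not bridges since each lies on that cycle.
But removing 4—5 disconnects 4 from 5; removing 2—5 disconnects 2 from 5 — these are bridges.

2-5, 4-5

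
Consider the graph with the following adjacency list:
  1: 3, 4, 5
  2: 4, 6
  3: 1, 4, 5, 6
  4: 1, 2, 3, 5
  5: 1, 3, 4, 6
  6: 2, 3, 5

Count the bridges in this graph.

0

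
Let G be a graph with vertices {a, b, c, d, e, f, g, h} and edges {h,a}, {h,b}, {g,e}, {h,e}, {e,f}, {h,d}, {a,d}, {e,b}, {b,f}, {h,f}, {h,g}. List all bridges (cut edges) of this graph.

none

The edges on the cycle h-a-d-h are not bridges since each lies on that cycle.
Every edge lies on some cycle, so there are no bridges.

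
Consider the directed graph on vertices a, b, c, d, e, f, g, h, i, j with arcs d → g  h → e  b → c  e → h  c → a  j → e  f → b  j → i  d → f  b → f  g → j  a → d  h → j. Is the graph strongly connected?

There is no directed path from g to d, so the graph is not strongly connected.

No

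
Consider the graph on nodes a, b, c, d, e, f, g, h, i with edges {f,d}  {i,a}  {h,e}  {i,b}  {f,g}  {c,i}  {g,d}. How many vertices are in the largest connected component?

Starting from e we can reach e, h. That is one component of size 2.
Starting from d we can reach d, f, g. That is one component of size 3.
Starting from a we can reach a, b, c, i. That is one component of size 4.
The largest has 4 vertices.

4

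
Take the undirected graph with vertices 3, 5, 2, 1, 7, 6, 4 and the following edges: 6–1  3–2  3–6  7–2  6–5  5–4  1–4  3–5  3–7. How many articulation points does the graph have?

1

Removing 3 increases the component count from 1 to 2, so 3 is a cut vertex.
By contrast removing 7 leaves 1 component; it is not a cut vertex. No other vertex is a cut vertex either.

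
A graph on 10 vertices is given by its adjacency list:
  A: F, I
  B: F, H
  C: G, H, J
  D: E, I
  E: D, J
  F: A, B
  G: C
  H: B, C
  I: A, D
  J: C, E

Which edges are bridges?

The edges on the cycle J-E-D-I-A-F-B-H-C-J are not bridges since each lies on that cycle.
But removing C-G disconnects C from G — this is a bridge.

C-G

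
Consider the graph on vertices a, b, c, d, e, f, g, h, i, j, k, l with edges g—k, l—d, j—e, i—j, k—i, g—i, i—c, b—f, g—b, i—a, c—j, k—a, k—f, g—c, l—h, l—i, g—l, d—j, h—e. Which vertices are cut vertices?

none

Removing i, for instance, still leaves 1 component. No single vertex removal increases the component count — the graph has no articulation points.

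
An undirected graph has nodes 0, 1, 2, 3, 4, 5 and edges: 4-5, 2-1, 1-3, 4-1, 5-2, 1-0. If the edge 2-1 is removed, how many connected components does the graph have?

1

2 and 1 are still connected via 2-5-4-1, so the component count stays at 1.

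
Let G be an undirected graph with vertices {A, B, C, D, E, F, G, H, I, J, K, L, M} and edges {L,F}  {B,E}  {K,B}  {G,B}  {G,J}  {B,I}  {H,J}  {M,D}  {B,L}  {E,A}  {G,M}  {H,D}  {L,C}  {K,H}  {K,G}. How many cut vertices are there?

3

Removing B increases the component count from 1 to 4, so B is a cut vertex.
Removing E increases the component count from 1 to 2, so E is a cut vertex.
Removing L increases the component count from 1 to 3, so L is a cut vertex.
By contrast removing J leaves 1 component; it is not a cut vertex. No other vertex is a cut vertex either.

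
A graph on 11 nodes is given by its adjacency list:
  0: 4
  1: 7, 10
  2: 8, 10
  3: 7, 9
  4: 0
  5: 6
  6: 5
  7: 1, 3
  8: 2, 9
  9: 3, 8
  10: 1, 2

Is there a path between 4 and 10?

No

The component containing 4 is {0, 4}, and 10 is not in it.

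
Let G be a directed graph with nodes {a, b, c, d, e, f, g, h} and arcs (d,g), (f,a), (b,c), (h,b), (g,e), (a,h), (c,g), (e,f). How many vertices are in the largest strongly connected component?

{a, b, c, e, f, g, h} are all mutually reachable — one SCC of size 7.
{d} is an SCC by itself.
The largest has 7 vertices.

7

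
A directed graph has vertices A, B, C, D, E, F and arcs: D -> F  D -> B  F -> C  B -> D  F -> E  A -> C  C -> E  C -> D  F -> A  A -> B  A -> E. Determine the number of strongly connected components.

{A, B, C, D, F} are all mutually reachable — one SCC of size 5.
{E} is an SCC by itself.
That gives 2 strongly connected components.

2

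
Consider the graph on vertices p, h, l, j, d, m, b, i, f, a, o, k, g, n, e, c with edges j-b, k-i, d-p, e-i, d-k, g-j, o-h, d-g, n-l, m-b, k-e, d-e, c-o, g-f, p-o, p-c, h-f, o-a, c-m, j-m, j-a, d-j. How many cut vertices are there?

1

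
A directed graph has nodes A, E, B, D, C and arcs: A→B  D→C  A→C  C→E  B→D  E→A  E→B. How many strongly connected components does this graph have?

1

{A, B, C, D, E} are all mutually reachable — one SCC of size 5.
That gives 1 strongly connected component.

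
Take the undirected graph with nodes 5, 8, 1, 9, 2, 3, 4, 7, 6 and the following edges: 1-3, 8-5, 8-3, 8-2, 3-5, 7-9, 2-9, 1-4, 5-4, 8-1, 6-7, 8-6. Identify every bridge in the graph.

none

The edges on the cycle 8-1-4-5-8 are not bridges since each lies on that cycle.
Every edge lies on some cycle, so there are no bridges.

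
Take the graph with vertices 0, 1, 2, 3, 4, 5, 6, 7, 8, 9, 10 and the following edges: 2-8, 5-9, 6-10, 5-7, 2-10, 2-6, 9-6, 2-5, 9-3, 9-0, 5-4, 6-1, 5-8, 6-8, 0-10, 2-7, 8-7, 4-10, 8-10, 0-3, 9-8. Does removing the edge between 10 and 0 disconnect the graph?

No

After removing 10-0, the path 10-8-9-0 still connects them, so the edge is not a bridge.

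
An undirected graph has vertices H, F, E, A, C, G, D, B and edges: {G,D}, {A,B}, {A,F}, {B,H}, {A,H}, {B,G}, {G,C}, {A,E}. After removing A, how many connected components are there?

3

With A gone, the remaining components are: {E}; {F}; {B, C, D, G, H}.
That is 3 components.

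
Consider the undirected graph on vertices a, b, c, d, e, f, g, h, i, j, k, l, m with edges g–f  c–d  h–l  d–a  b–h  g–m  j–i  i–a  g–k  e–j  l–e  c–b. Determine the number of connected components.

Starting from f we can reach f, g, k, m. That is one component of size 4.
Starting from a we can reach a, b, c, d, e, h, i, j, l. That is one component of size 9.
Total: 2 components.

2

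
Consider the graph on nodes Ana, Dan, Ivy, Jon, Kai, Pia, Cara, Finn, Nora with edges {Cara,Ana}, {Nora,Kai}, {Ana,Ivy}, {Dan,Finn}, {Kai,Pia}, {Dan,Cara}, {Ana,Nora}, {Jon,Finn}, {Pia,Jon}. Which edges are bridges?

Ana-Ivy

The edges on the cycle Dan-Cara-Ana-Nora-Kai-Pia-Jon-Finn-Dan are not bridges since each lies on that cycle.
But removing Ivy - Ana disconnects Ivy from Ana — this is a bridge.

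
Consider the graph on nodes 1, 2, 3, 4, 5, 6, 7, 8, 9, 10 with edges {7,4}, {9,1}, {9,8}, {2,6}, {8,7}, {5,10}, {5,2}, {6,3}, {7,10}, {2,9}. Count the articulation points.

4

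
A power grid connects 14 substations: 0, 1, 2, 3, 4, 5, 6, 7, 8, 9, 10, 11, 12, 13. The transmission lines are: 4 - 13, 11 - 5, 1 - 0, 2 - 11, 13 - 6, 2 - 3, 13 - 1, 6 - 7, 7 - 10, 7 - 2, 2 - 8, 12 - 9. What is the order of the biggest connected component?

12

Starting from 9 we can reach 9, 12. That is one component of size 2.
Starting from 0 we can reach 0, 1, 2, 3, 4, 5, 6, 7, 8, 10, 11, 13. That is one component of size 12.
The largest has 12 vertices.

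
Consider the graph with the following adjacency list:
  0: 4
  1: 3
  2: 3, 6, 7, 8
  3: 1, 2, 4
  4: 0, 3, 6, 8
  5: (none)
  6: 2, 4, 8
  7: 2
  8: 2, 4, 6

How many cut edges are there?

The edges on the cycle 6-4-8-6 are not bridges since each lies on that cycle.
But removing 3-1 disconnects 3 from 1; removing 7-2 disconnects 7 from 2; removing 4-0 disconnects 4 from 0 — these are bridges.
That makes 3 bridges.

3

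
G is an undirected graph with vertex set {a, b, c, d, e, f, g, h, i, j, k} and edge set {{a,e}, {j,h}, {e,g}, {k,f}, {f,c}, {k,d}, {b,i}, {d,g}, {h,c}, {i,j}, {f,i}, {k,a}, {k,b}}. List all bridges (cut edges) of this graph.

The edges on the cycle k-b-i-j-h-c-f-k are not bridges since each lies on that cycle.
Every edge lies on some cycle, so there are no bridges.

none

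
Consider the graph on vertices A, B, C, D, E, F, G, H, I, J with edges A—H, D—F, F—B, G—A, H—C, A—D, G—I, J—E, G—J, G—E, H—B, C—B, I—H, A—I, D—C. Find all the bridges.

The edges on the cycle G-J-E-G are not bridges since each lies on that cycle.
Every edge lies on some cycle, so there are no bridges.

none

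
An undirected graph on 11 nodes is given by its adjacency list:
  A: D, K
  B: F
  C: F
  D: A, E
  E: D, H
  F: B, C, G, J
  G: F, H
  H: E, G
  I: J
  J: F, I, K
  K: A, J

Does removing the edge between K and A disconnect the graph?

No

After removing K-A, the path K-J-F-G-H-E-D-A still connects them, so the edge is not a bridge.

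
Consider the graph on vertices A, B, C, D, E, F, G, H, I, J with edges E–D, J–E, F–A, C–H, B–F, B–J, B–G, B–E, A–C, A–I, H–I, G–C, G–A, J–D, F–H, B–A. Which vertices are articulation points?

B

Removing B increases the component count from 1 to 2, so B is a cut vertex.
By contrast removing I leaves 1 component; it is not a cut vertex. No other vertex is a cut vertex either.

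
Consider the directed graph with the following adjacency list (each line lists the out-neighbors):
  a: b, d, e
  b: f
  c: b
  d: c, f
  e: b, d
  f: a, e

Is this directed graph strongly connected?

From b we can reach every vertex (a, b, c, d, e, f), and every vertex can reach b (a, b, c, d, e, f). So the whole graph is one strongly connected component.

Yes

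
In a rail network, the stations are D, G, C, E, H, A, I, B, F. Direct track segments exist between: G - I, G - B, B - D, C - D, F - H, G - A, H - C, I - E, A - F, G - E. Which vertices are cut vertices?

Removing G increases the component count from 1 to 2, so G is a cut vertex.
By contrast removing E leaves 1 component; it is not a cut vertex. No other vertex is a cut vertex either.

G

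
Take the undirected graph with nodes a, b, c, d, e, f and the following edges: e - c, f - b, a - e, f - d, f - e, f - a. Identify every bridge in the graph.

b-f, c-e, d-f

The edges on the cycle f-a-e-f are not bridges since each lies on that cycle.
But removing d - f disconnects d from f; removing e - c disconnects e from c; removing b - f disconnects b from f — these are bridges.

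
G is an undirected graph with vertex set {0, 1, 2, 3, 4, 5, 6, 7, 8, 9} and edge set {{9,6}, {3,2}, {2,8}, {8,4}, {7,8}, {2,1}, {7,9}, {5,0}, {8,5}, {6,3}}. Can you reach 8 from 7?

Yes

From 7 we can reach 0, 1, 2, 3, 4, 5, 6, 7, 8, 9, which includes 8.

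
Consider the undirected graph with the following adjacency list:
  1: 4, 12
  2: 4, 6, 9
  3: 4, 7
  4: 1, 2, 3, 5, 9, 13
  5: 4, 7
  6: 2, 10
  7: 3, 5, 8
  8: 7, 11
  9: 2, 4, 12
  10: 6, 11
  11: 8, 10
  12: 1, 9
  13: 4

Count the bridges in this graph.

The edges on the cycle 4-5-7-3-4 are not bridges since each lies on that cycle.
But removing 13-4 disconnects 13 from 4 — this is a bridge.

1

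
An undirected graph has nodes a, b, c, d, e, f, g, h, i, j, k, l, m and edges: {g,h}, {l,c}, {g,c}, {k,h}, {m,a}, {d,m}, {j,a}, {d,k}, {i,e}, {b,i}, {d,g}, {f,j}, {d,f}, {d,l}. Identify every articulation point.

Removing d increases the component count from 2 to 3, so d is a cut vertex.
Removing i increases the component count from 2 to 3, so i is a cut vertex.
By contrast removing l leaves 2 components; it is not a cut vertex. No other vertex is a cut vertex either.

d, i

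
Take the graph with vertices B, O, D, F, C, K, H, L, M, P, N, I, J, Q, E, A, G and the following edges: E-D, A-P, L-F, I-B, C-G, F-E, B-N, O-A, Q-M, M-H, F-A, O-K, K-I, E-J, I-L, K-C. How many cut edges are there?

The edges on the cycle O-K-I-L-F-A-O are not bridges since each lies on that cycle.
But removing I-B disconnects I from B; removing E-J disconnects E from J; removing C-G disconnects C from G; removing H-M disconnects H from M — these are bridges.
In total 10 edges are bridges.

10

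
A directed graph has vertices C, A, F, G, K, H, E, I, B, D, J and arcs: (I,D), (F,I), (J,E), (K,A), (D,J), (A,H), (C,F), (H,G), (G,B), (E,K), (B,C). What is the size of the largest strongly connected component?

{A, B, C, D, E, F, G, H, I, J, K} are all mutually reachable — one SCC of size 11.
The largest has 11 vertices.

11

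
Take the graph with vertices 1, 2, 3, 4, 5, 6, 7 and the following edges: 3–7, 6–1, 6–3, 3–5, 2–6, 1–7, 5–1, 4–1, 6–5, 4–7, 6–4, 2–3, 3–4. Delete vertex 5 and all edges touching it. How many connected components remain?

1

With 5 gone, the remaining components are: {1, 2, 3, 4, 6, 7}.
That is 1 component.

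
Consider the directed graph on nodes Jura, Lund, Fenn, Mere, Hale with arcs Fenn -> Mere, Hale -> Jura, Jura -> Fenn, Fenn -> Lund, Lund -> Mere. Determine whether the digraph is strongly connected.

No

There is no directed path from Lund to Hale, so the graph is not strongly connected.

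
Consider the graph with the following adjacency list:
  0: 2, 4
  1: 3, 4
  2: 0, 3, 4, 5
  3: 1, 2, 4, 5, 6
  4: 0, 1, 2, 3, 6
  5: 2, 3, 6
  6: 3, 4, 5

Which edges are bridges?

The edges on the cycle 6-3-2-0-4-6 are not bridges since each lies on that cycle.
Every edge lies on some cycle, so there are no bridges.

none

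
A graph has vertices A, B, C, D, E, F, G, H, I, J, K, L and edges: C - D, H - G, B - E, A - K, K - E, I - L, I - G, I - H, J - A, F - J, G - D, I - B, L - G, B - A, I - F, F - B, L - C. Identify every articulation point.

I

Removing I increases the component count from 1 to 2, so I is a cut vertex.
By contrast removing A leaves 1 component; it is not a cut vertex. No other vertex is a cut vertex either.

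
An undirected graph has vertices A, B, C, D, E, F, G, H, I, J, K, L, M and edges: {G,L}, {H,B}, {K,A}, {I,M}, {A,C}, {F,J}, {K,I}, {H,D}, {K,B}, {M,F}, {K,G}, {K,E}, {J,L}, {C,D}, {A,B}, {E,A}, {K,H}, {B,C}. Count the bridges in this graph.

0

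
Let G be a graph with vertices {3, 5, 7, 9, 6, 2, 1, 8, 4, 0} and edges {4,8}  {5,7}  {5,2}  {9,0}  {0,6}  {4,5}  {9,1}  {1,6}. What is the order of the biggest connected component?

5

3 is isolated — a component by itself.
Starting from 0 we can reach 0, 1, 6, 9. That is one component of size 4.
Starting from 2 we can reach 2, 4, 5, 7, 8. That is one component of size 5.
The largest has 5 vertices.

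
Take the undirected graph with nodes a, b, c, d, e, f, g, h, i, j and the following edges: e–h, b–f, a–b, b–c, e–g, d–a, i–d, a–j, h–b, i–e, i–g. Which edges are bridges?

a-j, b-c, b-f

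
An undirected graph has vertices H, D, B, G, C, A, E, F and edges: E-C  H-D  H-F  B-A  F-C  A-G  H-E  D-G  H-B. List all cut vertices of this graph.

H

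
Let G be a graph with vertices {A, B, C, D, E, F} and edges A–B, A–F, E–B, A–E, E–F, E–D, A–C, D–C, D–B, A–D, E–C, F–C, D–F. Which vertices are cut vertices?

none

Removing D, for instance, still leaves 1 component. No single vertex removal increases the component count — the graph has no articulation points.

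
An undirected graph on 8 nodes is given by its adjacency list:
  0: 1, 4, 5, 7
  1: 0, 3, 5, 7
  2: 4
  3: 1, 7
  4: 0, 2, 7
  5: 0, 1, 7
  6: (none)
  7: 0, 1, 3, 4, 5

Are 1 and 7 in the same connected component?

From 1 we can reach 0, 1, 2, 3, 4, 5, 7, which includes 7.

Yes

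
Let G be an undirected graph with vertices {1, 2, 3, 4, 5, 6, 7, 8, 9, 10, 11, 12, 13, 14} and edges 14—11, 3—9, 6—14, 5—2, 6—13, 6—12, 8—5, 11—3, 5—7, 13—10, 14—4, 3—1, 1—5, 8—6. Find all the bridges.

10-13, 12-6, 13-6, 14-4, 2-5, 3-9, 5-7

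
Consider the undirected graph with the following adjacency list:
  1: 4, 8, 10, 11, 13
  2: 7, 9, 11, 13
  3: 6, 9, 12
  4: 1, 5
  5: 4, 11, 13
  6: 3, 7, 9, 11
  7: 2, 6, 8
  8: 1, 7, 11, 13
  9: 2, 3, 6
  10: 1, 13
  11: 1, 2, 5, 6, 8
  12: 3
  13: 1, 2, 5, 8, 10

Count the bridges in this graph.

The edges on the cycle 13-1-10-13 are not bridges since each lies on that cycle.
But removing 12-3 disconnects 12 from 3 — this is a bridge.

1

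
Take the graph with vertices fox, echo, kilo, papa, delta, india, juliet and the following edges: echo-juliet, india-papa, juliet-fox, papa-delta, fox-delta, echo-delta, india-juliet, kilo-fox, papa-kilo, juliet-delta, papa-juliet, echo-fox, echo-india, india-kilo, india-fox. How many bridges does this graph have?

0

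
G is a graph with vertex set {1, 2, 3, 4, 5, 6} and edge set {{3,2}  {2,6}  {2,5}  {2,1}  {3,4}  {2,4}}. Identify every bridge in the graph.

The edges on the cycle 3-2-4-3 are not bridges since each lies on that cycle.
But removing 5 - 2 disconnects 5 from 2; removing 1 - 2 disconnects 1 from 2; removing 6 - 2 disconnects 6 from 2 — these are bridges.

1-2, 2-5, 2-6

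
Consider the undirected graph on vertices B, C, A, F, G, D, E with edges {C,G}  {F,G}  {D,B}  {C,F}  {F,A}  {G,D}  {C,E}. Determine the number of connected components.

Starting from A we can reach A, B, C, D, E, F, G. That is one component of size 7.
Total: 1 component.

1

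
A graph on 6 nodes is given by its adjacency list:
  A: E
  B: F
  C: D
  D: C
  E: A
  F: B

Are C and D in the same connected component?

Yes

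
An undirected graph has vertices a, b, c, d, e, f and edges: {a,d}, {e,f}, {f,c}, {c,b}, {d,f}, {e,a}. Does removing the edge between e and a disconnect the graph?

After removing e-a, the path e-f-d-a still connects them, so the edge is not a bridge.

No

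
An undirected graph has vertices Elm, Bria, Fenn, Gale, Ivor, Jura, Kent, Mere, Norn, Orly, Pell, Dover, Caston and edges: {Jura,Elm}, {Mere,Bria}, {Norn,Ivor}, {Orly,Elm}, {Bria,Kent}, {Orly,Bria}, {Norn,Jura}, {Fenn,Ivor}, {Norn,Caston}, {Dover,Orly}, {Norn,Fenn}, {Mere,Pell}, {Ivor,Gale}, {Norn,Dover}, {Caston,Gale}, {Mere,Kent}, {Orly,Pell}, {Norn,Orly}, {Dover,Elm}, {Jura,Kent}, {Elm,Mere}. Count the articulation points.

1

Removing Norn increases the component count from 1 to 2, so Norn is a cut vertex.
By contrast removing Gale leaves 1 component; it is not a cut vertex. No other vertex is a cut vertex either.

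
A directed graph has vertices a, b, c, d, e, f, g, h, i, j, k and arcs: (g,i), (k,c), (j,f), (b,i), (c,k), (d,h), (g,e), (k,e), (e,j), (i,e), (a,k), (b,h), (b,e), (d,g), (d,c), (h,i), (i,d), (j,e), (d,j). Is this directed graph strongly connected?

No

There is no directed path from e to d, so the graph is not strongly connected.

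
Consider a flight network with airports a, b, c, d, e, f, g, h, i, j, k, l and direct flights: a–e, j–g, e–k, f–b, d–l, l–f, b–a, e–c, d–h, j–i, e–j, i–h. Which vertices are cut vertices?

e, j

Removing e increases the component count from 1 to 3, so e is a cut vertex.
Removing j increases the component count from 1 to 2, so j is a cut vertex.
By contrast removing f leaves 1 component; it is not a cut vertex. No other vertex is a cut vertex either.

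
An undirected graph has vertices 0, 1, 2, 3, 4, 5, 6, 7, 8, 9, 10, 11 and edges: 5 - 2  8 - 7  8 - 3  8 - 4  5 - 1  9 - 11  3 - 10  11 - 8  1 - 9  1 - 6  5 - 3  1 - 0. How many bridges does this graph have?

The edges on the cycle 5-1-9-11-8-3-5 are not bridges since each lies on that cycle.
But removing 0 - 1 disconnects 0 from 1; removing 5 - 2 disconnects 5 from 2; removing 4 - 8 disconnects 4 from 8; removing 10 - 3 disconnects 10 from 3 — these are bridges.
In total 6 edges are bridges.

6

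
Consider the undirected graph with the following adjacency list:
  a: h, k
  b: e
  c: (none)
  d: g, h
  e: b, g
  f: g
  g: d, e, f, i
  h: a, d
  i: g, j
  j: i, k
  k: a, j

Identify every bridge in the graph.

b-e, e-g, f-g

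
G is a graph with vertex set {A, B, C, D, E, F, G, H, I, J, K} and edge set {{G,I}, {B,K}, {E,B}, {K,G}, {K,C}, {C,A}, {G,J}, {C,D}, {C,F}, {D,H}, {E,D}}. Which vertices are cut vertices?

C, D, G, K

Removing C increases the component count from 1 to 3, so C is a cut vertex.
Removing D increases the component count from 1 to 2, so D is a cut vertex.
Removing G increases the component count from 1 to 3, so G is a cut vertex.
Likewise K is a cut vertex.
By contrast removing I leaves 1 component; it is not a cut vertex. No other vertex is a cut vertex either.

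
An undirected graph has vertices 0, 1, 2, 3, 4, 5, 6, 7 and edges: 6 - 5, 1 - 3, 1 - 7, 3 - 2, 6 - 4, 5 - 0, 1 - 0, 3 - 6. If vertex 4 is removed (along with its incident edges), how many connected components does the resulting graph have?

1

With 4 gone, the remaining components are: {0, 1, 2, 3, 5, 6, 7}.
That is 1 component.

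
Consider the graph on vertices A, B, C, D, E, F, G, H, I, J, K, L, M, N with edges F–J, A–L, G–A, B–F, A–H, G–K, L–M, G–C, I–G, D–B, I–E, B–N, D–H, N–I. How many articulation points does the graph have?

6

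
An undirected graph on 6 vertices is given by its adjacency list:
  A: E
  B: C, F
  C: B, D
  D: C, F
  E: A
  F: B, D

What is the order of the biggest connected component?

4

Starting from A we can reach A, E. That is one component of size 2.
Starting from B we can reach B, C, D, F. That is one component of size 4.
The largest has 4 vertices.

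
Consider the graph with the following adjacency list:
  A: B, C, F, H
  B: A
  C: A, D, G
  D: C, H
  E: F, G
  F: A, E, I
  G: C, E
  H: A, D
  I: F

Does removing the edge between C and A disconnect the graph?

After removing C-A, the path C-D-H-A still connects them, so the edge is not a bridge.

No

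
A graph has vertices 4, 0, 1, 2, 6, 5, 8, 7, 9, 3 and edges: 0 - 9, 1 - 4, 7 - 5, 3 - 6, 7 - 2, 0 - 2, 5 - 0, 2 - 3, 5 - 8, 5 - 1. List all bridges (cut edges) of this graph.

0-9, 1-4, 1-5, 2-3, 3-6, 5-8

The edges on the cycle 7-5-0-2-7 are not bridges since each lies on that cycle.
But removing 9 - 0 disconnects 9 from 0; removing 5 - 8 disconnects 5 from 8; removing 1 - 4 disconnects 1 from 4; removing 2 - 3 disconnects 2 from 3 — these are bridges.
In total 6 edges are bridges.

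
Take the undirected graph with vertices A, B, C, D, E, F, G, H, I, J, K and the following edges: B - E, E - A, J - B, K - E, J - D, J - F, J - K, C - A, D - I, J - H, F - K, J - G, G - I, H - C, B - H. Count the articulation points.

Removing J increases the component count from 1 to 2, so J is a cut vertex.
By contrast removing H leaves 1 component; it is not a cut vertex. No other vertex is a cut vertex either.

1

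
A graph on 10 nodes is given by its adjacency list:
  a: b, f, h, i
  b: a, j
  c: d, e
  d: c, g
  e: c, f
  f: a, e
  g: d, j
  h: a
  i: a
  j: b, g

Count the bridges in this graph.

The edges on the cycle c-d-g-j-b-a-f-e-c are not bridges since each lies on that cycle.
But removing h-a disconnects h from a; removing i-a disconnects i from a — these are bridges.
That makes 2 bridges.

2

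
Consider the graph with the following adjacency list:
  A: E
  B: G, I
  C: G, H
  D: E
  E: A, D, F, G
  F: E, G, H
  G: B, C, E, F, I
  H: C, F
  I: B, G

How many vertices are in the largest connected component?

9

Starting from A we can reach A, B, C, D, E, F, G, H, I. That is one component of size 9.
The largest has 9 vertices.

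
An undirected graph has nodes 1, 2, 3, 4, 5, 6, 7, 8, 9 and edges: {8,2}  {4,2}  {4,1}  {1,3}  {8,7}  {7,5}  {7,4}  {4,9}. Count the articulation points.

3

Removing 1 increases the component count from 2 to 3, so 1 is a cut vertex.
Removing 4 increases the component count from 2 to 4, so 4 is a cut vertex.
Removing 7 increases the component count from 2 to 3, so 7 is a cut vertex.
By contrast removing 5 leaves 2 components; it is not a cut vertex. No other vertex is a cut vertex either.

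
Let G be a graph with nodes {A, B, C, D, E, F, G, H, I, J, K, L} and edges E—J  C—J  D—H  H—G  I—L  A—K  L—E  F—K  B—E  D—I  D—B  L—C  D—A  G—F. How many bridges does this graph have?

The edges on the cycle D-H-G-F-K-A-D are not bridges since each lies on that cycle.
Every edge lies on some cycle, so there are no bridges.

0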